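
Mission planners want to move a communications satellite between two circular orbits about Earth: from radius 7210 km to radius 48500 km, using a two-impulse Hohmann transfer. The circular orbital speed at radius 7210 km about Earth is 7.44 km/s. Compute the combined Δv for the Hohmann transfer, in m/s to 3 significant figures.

Δv = 3790 m/s

From the circular-orbit relation v² = μ/r at r = 7210 km: μ = v²r = (7.44)² × 7210 = 3.99099×10^5 km³/s².
The Hohmann ellipse has a_t = (r₁ + r₂)/2 = 27855 km.
At r₁ the circular-orbit speed is v₁ = √(μ/r₁) = 7.440 km/s.
Transfer-orbit speed at r₁ (v² = μ(2/r − 1/a)): v_p = √[μ(2/r₁ − 1/a_t)] = 9.817 km/s.
First burn Δv₁ = |v_p − v₁| = 2.377 km/s.
Circular speed at r₂: v₂ = √(μ/r₂) = 2.8686 km/s.
Transfer-orbit speed at r₂: v_a = √[μ(2/r₂ − 1/a_t)] = 1.4594 km/s.
Second burn Δv₂ = |v₂ − v_a| = 1.409 km/s.
Total Δv = Δv₁ + Δv₂ = 3.786 km/s.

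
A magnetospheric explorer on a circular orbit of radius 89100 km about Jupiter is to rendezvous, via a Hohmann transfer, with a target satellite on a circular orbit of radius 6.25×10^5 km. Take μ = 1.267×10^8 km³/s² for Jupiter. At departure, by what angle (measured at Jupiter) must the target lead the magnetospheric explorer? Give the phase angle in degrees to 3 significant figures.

Semi-major axis of the transfer orbit: a_t = (89100 + 6.250×10^5)/2 = 3.5705×10^5 km.
Transfer time t = π√(a_t³/μ) = 59550 s.
Target angular speed ω₂ = √(μ/r₂³) = 2.278×10^-5 rad/s.
Angle swept by the target during transfer: ω₂·t = 1.3565 rad = 77.72°.
The magnetospheric explorer traverses 180° on the transfer ellipse, so the target must lead by 180° − 77.72° = 102°.

φ = 102°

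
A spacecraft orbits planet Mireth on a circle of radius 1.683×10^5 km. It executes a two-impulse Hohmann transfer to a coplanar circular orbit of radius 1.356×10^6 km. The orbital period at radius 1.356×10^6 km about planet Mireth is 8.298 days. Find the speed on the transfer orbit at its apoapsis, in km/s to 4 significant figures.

From Kepler's third law T² = 4π²r³/μ at r = 1.356×10^6 km, T = 8.298 days = 8.298 × 86400 s = 7.169472×10^5 s: μ = 4π²r³/T² = 1.91498×10^8 km³/s².
Transfer-ellipse semi-major axis a_t = (r₁ + r₂)/2 = (1.683×10^5 + 1.356×10^6)/2 = 7.6215×10^5 km.
At apoapsis, r = 1.356×10^6 km.
Vis-viva: v = √[μ(2/r − 1/a_t)] = √[1.91498×10^8 × (2/1.356×10^6 − 1/7.6215×10^5)] = 5.584 km/s.

v = 5.584 km/s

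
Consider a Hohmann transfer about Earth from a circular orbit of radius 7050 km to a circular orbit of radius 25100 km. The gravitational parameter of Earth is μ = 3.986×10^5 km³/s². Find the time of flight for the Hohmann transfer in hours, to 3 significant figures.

Transfer-ellipse semi-major axis a_t = (r₁ + r₂)/2 = (7050 + 25100)/2 = 16075 km.
Half the transfer-orbit period gives t = π√(a_t³/μ) = 10140 s.
Converting: 10140 s ÷ 3600 s/hour = 2.82 hours.

t = 2.82 hours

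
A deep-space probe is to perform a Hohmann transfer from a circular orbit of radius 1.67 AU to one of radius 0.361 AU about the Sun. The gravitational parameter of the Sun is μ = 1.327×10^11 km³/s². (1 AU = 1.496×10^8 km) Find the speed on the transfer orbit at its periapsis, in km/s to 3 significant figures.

In km: r₁ = 1.67 × 1.496×10^8 = 2.49832×10^8 km; r₂ = 0.361 × 1.496×10^8 = 5.40056×10^7 km.
Transfer-ellipse semi-major axis a_t = (r₁ + r₂)/2 = (2.49832×10^8 + 5.40056×10^7)/2 = 1.519188×10^8 km.
The periapsis of the transfer ellipse is at r = 5.40056×10^7 km.
From the vis-viva equation, v = √[μ(2/r − 1/a_t)] = 63.57 km/s.

v = 63.6 km/s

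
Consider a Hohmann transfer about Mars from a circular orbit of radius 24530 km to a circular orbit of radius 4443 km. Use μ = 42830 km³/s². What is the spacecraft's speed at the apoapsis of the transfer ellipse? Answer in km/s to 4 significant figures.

Semi-major axis of the transfer orbit: a_t = (24530 + 4443)/2 = 14486.5 km.
At apoapsis, r = 24530 km.
Applying v² = μ(2/r − 1/a_t): v = 0.7318 km/s.

v = 0.7318 km/s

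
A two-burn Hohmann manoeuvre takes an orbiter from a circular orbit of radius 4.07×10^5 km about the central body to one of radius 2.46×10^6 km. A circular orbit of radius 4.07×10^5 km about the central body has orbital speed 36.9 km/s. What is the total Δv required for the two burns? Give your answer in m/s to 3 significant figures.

Δv = 18500 m/s

From the circular-orbit relation v² = μ/r at r = 4.07×10^5 km: μ = v²r = (36.9)² × 4.07×10^5 = 5.54175×10^8 km³/s².
Semi-major axis of the transfer orbit: a_t = (4.070×10^5 + 2.460×10^6)/2 = 1.4335×10^6 km.
Circular speed at r₁: v₁ = √(μ/r₁) = √(5.54175×10^8/4.070×10^5) = 36.90 km/s.
Transfer-orbit speed at r₁ (vis-viva): v_p = √[μ(2/r₁ − 1/a_t)] = 48.34 km/s.
First burn Δv₁ = |v_p − v₁| = 11.44 km/s.
At r₂, v₂ = √(μ/r₂) = 15.01 km/s.
Transfer-orbit speed at r₂: v_a = √[μ(2/r₂ − 1/a_t)] = 7.998 km/s.
Second burn Δv₂ = |v₂ − v_a| = 7.012 km/s.
Δv = Δv₁ + Δv₂ = 11.44 + 7.012 = 18.45 km/s.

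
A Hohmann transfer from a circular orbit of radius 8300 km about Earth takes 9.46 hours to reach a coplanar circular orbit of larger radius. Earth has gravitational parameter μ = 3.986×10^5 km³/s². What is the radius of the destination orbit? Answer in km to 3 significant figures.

r₂ = 63800 km

Transfer time t = 9.46 hours = 34056 s, and t = π√(a_t³/μ).
So a_t = (μ t²/π²)^(1/3) = (3.986×10^5 × (34056)² / π²)^(1/3) = 36047 km.
Since a_t = (r₁ + r₂)/2, r₂ = 2a_t − r₁ = 2×36047 − 8300 = 63794 km.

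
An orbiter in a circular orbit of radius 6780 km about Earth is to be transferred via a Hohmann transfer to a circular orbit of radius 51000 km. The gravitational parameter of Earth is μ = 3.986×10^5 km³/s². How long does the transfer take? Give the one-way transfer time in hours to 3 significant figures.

The Hohmann ellipse has a_t = (r₁ + r₂)/2 = 28890 km.
By Kepler's third law the transfer-orbit period is T = 2π√(a_t³/μ), so t = T/2 = 24430 s.
Converting: 24430 s ÷ 3600 s/hour = 6.79 hours.

t = 6.79 hours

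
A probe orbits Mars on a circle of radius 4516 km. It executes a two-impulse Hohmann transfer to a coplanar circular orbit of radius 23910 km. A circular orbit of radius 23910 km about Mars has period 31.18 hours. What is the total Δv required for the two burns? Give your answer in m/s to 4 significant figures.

From Kepler's third law T² = 4π²r³/μ at r = 23910 km, T = 31.18 hours = 31.18 × 3600 s = 1.12248×10^5 s: μ = 4π²r³/T² = 42829.3 km³/s².
The Hohmann ellipse has a_t = (r₁ + r₂)/2 = 14213 km.
Circular speed at r₁: v₁ = √(μ/r₁) = √(42829.3/4516) = 3.0796 km/s.
Transfer-orbit speed at r₁ (vis-viva): v_p = √[μ(2/r₁ − 1/a_t)] = 3.9943 km/s.
First burn Δv₁ = |v_p − v₁| = 0.9147 km/s.
Circular speed at r₂: v₂ = √(μ/r₂) = 1.3384 km/s.
Transfer-orbit speed at r₂: v_a = √[μ(2/r₂ − 1/a_t)] = 0.75442 km/s.
Second burn Δv₂ = |v₂ − v_a| = 0.5840 km/s.
Total Δv = Δv₁ + Δv₂ = 1.499 km/s.

Δv = 1499 m/s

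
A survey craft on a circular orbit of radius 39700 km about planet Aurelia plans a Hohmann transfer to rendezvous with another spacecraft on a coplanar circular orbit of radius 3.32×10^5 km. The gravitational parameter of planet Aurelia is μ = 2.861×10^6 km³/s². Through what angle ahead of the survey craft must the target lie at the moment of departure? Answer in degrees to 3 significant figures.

φ = 105°

The Hohmann ellipse has a_t = (r₁ + r₂)/2 = 1.8585×10^5 km.
Transfer time t = π√(a_t³/μ) = 1.4881×10^5 s.
The target's mean motion on its circular orbit is ω₂ = √(μ/r₂³) = 8.8420×10^-6 rad/s.
Angle swept by the target during transfer: ω₂·t = 1.3158 rad = 75.39°.
The survey craft traverses 180° on the transfer ellipse, so the target must lead by 180° − 75.39° = 105°.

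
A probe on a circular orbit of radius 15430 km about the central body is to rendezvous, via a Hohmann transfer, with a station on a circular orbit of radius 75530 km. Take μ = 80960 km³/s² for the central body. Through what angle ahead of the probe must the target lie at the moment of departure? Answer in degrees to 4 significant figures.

The Hohmann ellipse has a_t = (r₁ + r₂)/2 = 45480 km.
Transfer time t = π√(a_t³/μ) = 1.071×10^5 s.
Target angular speed ω₂ = √(μ/r₂³) = 1.371×10^-5 rad/s.
Angle swept by the target during transfer: ω₂·t = 1.468 rad = 84.11°.
The probe traverses 180° on the transfer ellipse, so the target must lead by 180° − 84.11° = 95.89°.

φ = 95.89°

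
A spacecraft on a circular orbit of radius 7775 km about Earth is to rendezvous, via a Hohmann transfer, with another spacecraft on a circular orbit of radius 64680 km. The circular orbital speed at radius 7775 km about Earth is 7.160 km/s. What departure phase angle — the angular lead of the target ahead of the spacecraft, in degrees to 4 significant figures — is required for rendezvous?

From the circular-orbit relation v² = μ/r at r = 7775 km: μ = v²r = (7.160)² × 7775 = 3.98590×10^5 km³/s².
The Hohmann ellipse has a_t = (r₁ + r₂)/2 = 36227.5 km.
The half-period of the transfer ellipse is t = π√(a_t³/μ) = 34312 s.
Target angular speed ω₂ = √(μ/r₂³) = 3.8380×10^-5 rad/s.
Angle swept by the target during transfer: ω₂·t = 1.3169 rad = 75.453°.
Arrival is 180° from departure on the ellipse, so φ = 180° − 75.453° = 104.5°.

φ = 104.5°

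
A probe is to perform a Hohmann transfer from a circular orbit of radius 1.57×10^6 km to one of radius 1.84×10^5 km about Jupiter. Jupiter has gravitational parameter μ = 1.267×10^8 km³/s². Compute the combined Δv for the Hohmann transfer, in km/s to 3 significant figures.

Transfer-ellipse semi-major axis a_t = (r₁ + r₂)/2 = (1.570×10^6 + 1.840×10^5)/2 = 8.770×10^5 km.
Circular speed at r₁: v₁ = √(μ/r₁) = √(1.267×10^8/1.570×10^6) = 8.9834 km/s.
Transfer-orbit speed at r₁ (vis-viva): v_a = √[μ(2/r₁ − 1/a_t)] = 4.1148 km/s.
First burn Δv₁ = |v_a − v₁| = 4.869 km/s.
Circular speed at r₂: v₂ = √(μ/r₂) = 26.241 km/s.
Transfer-orbit speed at r₂: v_p = √[μ(2/r₂ − 1/a_t)] = 35.110 km/s.
Second burn Δv₂ = |v₂ − v_p| = 8.869 km/s.
Total Δv = Δv₁ + Δv₂ = 13.74 km/s.

Δv = 13.7 km/s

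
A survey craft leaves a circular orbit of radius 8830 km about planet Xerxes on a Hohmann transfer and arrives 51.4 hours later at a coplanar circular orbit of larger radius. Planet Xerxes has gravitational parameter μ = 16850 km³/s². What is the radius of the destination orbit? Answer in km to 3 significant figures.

Transfer time t = 51.4 hours = 1.8504×10^5 s, and t = π√(a_t³/μ).
So a_t = (μ t²/π²)^(1/3) = (16850 × (1.8504×10^5)² / π²)^(1/3) = 38810 km.
Since a_t = (r₁ + r₂)/2, r₂ = 2a_t − r₁ = 2×38810 − 8830 = 68790 km.

r₂ = 68800 km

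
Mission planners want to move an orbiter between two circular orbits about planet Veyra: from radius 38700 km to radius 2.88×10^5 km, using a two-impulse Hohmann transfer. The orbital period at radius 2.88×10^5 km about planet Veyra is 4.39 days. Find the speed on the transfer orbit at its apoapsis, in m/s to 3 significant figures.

From Kepler's third law T² = 4π²r³/μ at r = 2.88×10^5 km, T = 4.39 days = 4.39 × 86400 s = 3.79296×10^5 s: μ = 4π²r³/T² = 6.55512×10^6 km³/s².
Semi-major axis of the transfer orbit: a_t = (38700 + 2.880×10^5)/2 = 1.6335×10^5 km.
The apoapsis of the transfer ellipse is at r = 2.880×10^5 km.
From the vis-viva equation, v = √[μ(2/r − 1/a_t)] = 2.322 km/s.

v = 2320 m/s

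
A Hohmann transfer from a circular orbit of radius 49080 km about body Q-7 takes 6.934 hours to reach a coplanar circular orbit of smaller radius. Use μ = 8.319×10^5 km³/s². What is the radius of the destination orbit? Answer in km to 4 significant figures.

Transfer time t = 6.934 hours = 24962.4 s, and t = π√(a_t³/μ).
So a_t = (μ t²/π²)^(1/3) = (8.319×10^5 × (24962.4)² / π²)^(1/3) = 37450 km.
Since a_t = (r₁ + r₂)/2, r₂ = 2a_t − r₁ = 2×37450 − 49080 = 25820 km.

r₂ = 25820 km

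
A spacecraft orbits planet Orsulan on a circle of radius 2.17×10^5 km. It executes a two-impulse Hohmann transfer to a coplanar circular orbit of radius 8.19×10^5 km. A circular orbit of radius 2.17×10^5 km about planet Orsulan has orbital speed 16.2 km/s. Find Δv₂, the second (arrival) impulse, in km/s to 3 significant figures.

From the circular-orbit relation v² = μ/r at r = 2.17×10^5 km: μ = v²r = (16.2)² × 2.17×10^5 = 5.69495×10^7 km³/s².
Semi-major axis of the transfer orbit: a_t = (2.170×10^5 + 8.190×10^5)/2 = 5.180×10^5 km.
On the circular orbit at r = 8.190×10^5 km, v_c = √(μ/r) = 8.339 km/s.
Vis-viva on the transfer ellipse at r = 8.190×10^5 km gives v_t = √[μ(2/r − 1/a_t)] = 5.397 km/s.
Δv₂ = |v_t − v_c| = |5.397 − 8.339| = 2.942 km/s.

Δv₂ = 2.94 km/s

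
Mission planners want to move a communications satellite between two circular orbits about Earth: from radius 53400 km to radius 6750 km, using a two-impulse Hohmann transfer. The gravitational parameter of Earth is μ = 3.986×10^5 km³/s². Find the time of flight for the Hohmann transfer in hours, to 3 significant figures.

The Hohmann ellipse has a_t = (r₁ + r₂)/2 = 30075 km.
Half the transfer-orbit period gives t = π√(a_t³/μ) = 25950 s.
Converting: 25950 s ÷ 3600 s/hour = 7.21 hours.

t = 7.21 hours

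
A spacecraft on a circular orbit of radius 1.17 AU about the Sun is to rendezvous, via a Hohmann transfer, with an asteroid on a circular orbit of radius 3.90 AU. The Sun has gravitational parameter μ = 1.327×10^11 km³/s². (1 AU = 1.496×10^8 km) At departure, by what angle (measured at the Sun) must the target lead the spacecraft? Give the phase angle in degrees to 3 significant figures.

In km: r₁ = 1.17 × 1.496×10^8 = 1.75032×10^8 km; r₂ = 3.90 × 1.496×10^8 = 5.8344×10^8 km.
Transfer-ellipse semi-major axis a_t = (r₁ + r₂)/2 = (1.75032×10^8 + 5.8344×10^8)/2 = 3.79236×10^8 km.
The half-period of the transfer ellipse is t = π√(a_t³/μ) = 6.3691×10^7 s.
Target angular speed ω₂ = √(μ/r₂³) = 2.5849×10^-8 rad/s.
Angle swept by the target during transfer: ω₂·t = 1.6463 rad = 94.33°.
The spacecraft traverses 180° on the transfer ellipse, so the target must lead by 180° − 94.33° = 85.7°.

φ = 85.7°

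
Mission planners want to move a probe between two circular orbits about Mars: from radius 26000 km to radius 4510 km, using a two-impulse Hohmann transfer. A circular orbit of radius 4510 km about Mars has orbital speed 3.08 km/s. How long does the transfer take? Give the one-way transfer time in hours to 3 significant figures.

t = 7.95 hours

From the circular-orbit relation v² = μ/r at r = 4510 km: μ = v²r = (3.08)² × 4510 = 42783.7 km³/s².
The Hohmann ellipse has a_t = (r₁ + r₂)/2 = 15255 km.
Transfer time t = π√(a_t³/μ) = π√((15255)³ / 42783.7) = 28620 s.
Converting: 28620 s ÷ 3600 s/hour = 7.95 hours.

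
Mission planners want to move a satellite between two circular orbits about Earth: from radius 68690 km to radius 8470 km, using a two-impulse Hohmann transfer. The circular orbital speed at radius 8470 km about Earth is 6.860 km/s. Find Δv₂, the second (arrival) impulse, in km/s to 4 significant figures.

Δv₂ = 2.294 km/s

From the circular-orbit relation v² = μ/r at r = 8470 km: μ = v²r = (6.860)² × 8470 = 3.98595×10^5 km³/s².
Transfer-ellipse semi-major axis a_t = (r₁ + r₂)/2 = (68690 + 8470)/2 = 38580 km.
On the circular orbit at r = 8470 km, v_c = √(μ/r) = 6.860 km/s.
Vis-viva on the transfer ellipse at r = 8470 km gives v_t = √[μ(2/r − 1/a_t)] = 9.154 km/s.
Δv₂ = |v_t − v_c| = |9.154 − 6.860| = 2.294 km/s.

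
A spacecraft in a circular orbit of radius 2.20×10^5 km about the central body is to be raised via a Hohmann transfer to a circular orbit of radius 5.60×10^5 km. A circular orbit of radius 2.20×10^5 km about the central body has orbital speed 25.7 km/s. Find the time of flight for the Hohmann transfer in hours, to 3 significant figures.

t = 17.6 hours

From the circular-orbit relation v² = μ/r at r = 2.20×10^5 km: μ = v²r = (25.7)² × 2.20×10^5 = 1.45308×10^8 km³/s².
Transfer-ellipse semi-major axis a_t = (r₁ + r₂)/2 = (2.200×10^5 + 5.600×10^5)/2 = 3.900×10^5 km.
By Kepler's third law the transfer-orbit period is T = 2π√(a_t³/μ), so t = T/2 = 63470 s.
Converting: 63470 s ÷ 3600 s/hour = 17.6 hours.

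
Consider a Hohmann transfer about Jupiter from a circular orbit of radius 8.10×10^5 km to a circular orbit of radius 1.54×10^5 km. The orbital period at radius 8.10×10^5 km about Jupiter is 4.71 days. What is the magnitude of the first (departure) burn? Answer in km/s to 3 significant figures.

Δv₁ = 5.44 km/s

From Kepler's third law T² = 4π²r³/μ at r = 8.10×10^5 km, T = 4.71 days = 4.71 × 86400 s = 4.06944×10^5 s: μ = 4π²r³/T² = 1.26691×10^8 km³/s².
Semi-major axis of the transfer orbit: a_t = (8.100×10^5 + 1.540×10^5)/2 = 4.820×10^5 km.
On the circular orbit at r = 8.100×10^5 km, v_c = √(μ/r) = 12.506 km/s.
Transfer-orbit speed at the same r (vis-viva, a = a_t): v_t = √[μ(2/r − 1/a_t)] = 7.0691 km/s.
Δv₁ = |v_t − v_c| = |7.0691 − 12.506| = 5.437 km/s.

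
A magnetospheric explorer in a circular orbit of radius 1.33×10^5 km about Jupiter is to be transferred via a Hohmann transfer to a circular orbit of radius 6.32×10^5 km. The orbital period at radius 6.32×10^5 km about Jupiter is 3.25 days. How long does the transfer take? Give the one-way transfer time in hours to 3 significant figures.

t = 18.4 hours

From Kepler's third law T² = 4π²r³/μ at r = 6.32×10^5 km, T = 3.25 days = 3.25 × 86400 s = 2.808×10^5 s: μ = 4π²r³/T² = 1.26391×10^8 km³/s².
The Hohmann ellipse has a_t = (r₁ + r₂)/2 = 3.825×10^5 km.
Half the transfer-orbit period gives t = π√(a_t³/μ) = 66110 s.
Converting: 66110 s ÷ 3600 s/hour = 18.4 hours.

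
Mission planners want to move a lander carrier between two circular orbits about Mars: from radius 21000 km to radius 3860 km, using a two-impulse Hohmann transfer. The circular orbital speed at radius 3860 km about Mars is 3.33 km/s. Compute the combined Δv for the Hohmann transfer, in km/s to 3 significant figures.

Δv = 1.63 km/s

From the circular-orbit relation v² = μ/r at r = 3860 km: μ = v²r = (3.33)² × 3860 = 42803.2 km³/s².
Transfer-ellipse semi-major axis a_t = (r₁ + r₂)/2 = (21000 + 3860)/2 = 12430 km.
At r₁ the circular-orbit speed is v₁ = √(μ/r₁) = 1.4277 km/s.
Transfer-orbit speed at r₁ (vis-viva): v_a = √[μ(2/r₁ − 1/a_t)] = 0.79558 km/s.
First burn Δv₁ = |v_a − v₁| = 0.6321 km/s.
Circular speed at r₂: v₂ = √(μ/r₂) = 3.3300 km/s.
Transfer-orbit speed at r₂: v_p = √[μ(2/r₂ − 1/a_t)] = 4.3283 km/s.
Second burn Δv₂ = |v₂ − v_p| = 0.9983 km/s.
Total Δv = Δv₁ + Δv₂ = 1.630 km/s.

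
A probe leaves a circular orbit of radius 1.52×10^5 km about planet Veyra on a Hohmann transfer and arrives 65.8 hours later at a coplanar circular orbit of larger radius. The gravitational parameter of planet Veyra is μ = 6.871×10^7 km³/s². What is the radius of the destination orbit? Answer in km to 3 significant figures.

Transfer time t = 65.8 hours = 2.3688×10^5 s, and t = π√(a_t³/μ).
So a_t = (μ t²/π²)^(1/3) = (6.871×10^7 × (2.3688×10^5)² / π²)^(1/3) = 7.3101×10^5 km.
Since a_t = (r₁ + r₂)/2, r₂ = 2a_t − r₁ = 2×7.3101×10^5 − 1.520×10^5 = 1.31002×10^6 km.

r₂ = 1.31×10^6 km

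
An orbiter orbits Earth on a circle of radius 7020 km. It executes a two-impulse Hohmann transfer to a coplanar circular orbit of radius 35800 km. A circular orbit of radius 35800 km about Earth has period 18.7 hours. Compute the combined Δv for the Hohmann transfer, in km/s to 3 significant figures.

Δv = 3.64 km/s

From Kepler's third law T² = 4π²r³/μ at r = 35800 km, T = 18.7 hours = 18.7 × 3600 s = 67320 s: μ = 4π²r³/T² = 3.99688×10^5 km³/s².
Transfer-ellipse semi-major axis a_t = (r₁ + r₂)/2 = (7020 + 35800)/2 = 21410 km.
Circular speed at r₁: v₁ = √(μ/r₁) = √(3.99688×10^5/7020) = 7.5456 km/s.
Transfer-orbit speed at r₁ (vis-viva equation): v_p = √[μ(2/r₁ − 1/a_t)] = 9.7572 km/s.
First burn Δv₁ = |v_p − v₁| = 2.212 km/s.
Circular speed at r₂: v₂ = √(μ/r₂) = 3.341 km/s.
Transfer-orbit speed at r₂: v_a = √[μ(2/r₂ − 1/a_t)] = 1.913 km/s.
Second burn Δv₂ = |v₂ − v_a| = 1.428 km/s.
Total Δv = Δv₁ + Δv₂ = 3.640 km/s.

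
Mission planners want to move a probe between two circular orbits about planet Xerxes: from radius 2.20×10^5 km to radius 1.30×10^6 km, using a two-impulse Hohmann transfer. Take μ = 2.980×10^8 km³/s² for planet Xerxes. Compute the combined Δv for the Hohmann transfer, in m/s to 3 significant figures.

The Hohmann ellipse has a_t = (r₁ + r₂)/2 = 7.600×10^5 km.
At r₁ the circular-orbit speed is v₁ = √(μ/r₁) = 36.804 km/s.
Transfer-orbit speed at r₁ (vis-viva): v_p = √[μ(2/r₁ − 1/a_t)] = 48.135 km/s.
First burn Δv₁ = |v_p − v₁| = 11.331 km/s.
Circular speed at r₂: v₂ = √(μ/r₂) = 15.14037 km/s.
Transfer-orbit speed at r₂: v_a = √[μ(2/r₂ − 1/a_t)] = 8.145936 km/s.
Second burn Δv₂ = |v₂ − v_a| = 6.9944 km/s.
Δv = Δv₁ + Δv₂ = 11.331 + 6.9944 = 18.33 km/s.

Δv = 18300 m/s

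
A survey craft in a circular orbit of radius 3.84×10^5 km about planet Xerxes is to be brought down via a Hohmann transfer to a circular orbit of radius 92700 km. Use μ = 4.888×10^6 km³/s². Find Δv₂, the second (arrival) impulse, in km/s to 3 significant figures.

Δv₂ = 1.96 km/s

Semi-major axis of the transfer orbit: a_t = (3.840×10^5 + 92700)/2 = 2.3835×10^5 km.
On the circular orbit at r = 92700 km, v_c = √(μ/r) = 7.2615 km/s.
Vis-viva on the transfer ellipse at r = 92700 km gives v_t = √[μ(2/r − 1/a_t)] = 9.2169 km/s.
Δv₂ = |v_t − v_c| = |9.2169 − 7.2615| = 1.955 km/s.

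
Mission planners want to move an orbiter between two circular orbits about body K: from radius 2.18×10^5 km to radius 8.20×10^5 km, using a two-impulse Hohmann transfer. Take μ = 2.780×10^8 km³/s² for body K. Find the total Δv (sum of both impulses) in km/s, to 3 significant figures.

Δv = 15.7 km/s

Semi-major axis of the transfer orbit: a_t = (2.180×10^5 + 8.200×10^5)/2 = 5.190×10^5 km.
At r₁ the circular-orbit speed is v₁ = √(μ/r₁) = 35.7104 km/s.
On the transfer ellipse at r₁, v² = μ(2/r − 1/a) gives v_p = √[μ(2/r₁ − 1/a_t)] = 44.8867 km/s.
First burn Δv₁ = |v_p − v₁| = 9.1763 km/s.
At r₂, v₂ = √(μ/r₂) = 18.4126 km/s.
Transfer-orbit speed at r₂: v_a = √[μ(2/r₂ − 1/a_t)] = 11.9333 km/s.
Second burn Δv₂ = |v₂ − v_a| = 6.4793 km/s.
Δv = Δv₁ + Δv₂ = 9.1763 + 6.4793 = 15.66 km/s.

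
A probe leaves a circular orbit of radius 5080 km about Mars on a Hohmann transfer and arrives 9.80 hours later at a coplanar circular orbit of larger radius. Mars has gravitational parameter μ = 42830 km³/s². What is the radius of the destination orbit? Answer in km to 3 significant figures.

r₂ = 30000 km

Transfer time t = 9.80 hours = 35280 s, and t = π√(a_t³/μ).
So a_t = (μ t²/π²)^(1/3) = (42830 × (35280)² / π²)^(1/3) = 17546 km.
Since a_t = (r₁ + r₂)/2, r₂ = 2a_t − r₁ = 2×17546 − 5080 = 30012 km.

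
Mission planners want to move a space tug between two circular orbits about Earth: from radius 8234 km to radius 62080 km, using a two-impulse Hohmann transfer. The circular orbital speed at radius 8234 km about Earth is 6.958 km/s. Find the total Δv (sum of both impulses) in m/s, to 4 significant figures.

Δv = 3596 m/s

From the circular-orbit relation v² = μ/r at r = 8234 km: μ = v²r = (6.958)² × 8234 = 3.98639×10^5 km³/s².
Semi-major axis of the transfer orbit: a_t = (8234 + 62080)/2 = 35157 km.
At r₁ the circular-orbit speed is v₁ = √(μ/r₁) = 6.958 km/s.
Transfer-orbit speed at r₁ (v² = μ(2/r − 1/a)): v_p = √[μ(2/r₁ − 1/a_t)] = 9.246 km/s.
First burn Δv₁ = |v_p − v₁| = 2.288 km/s.
Circular speed at r₂: v₂ = √(μ/r₂) = 2.534 km/s.
Transfer-orbit speed at r₂: v_a = √[μ(2/r₂ − 1/a_t)] = 1.226 km/s.
Second burn Δv₂ = |v₂ − v_a| = 1.308 km/s.
Total Δv = Δv₁ + Δv₂ = 3.596 km/s.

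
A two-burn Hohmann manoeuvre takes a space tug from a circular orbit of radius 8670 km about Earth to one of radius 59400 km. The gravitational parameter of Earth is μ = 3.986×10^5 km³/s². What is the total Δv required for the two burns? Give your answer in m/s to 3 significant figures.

Δv = 3460 m/s

Transfer-ellipse semi-major axis a_t = (r₁ + r₂)/2 = (8670 + 59400)/2 = 34035 km.
Circular speed at r₁: v₁ = √(μ/r₁) = √(3.986×10^5/8670) = 6.7805 km/s.
On the transfer ellipse at r₁, vis-viva equation gives v_p = √[μ(2/r₁ − 1/a_t)] = 8.9576 km/s.
First burn Δv₁ = |v_p − v₁| = 2.177 km/s.
Circular speed at r₂: v₂ = √(μ/r₂) = 2.590 km/s.
Transfer-orbit speed at r₂: v_a = √[μ(2/r₂ − 1/a_t)] = 1.307 km/s.
Second burn Δv₂ = |v₂ − v_a| = 1.283 km/s.
Δv = Δv₁ + Δv₂ = 2.177 + 1.283 = 3.460 km/s.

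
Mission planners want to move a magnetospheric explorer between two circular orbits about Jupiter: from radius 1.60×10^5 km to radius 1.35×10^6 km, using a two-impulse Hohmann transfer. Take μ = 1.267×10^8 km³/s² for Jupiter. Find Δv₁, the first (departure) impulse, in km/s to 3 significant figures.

Δv₁ = 9.49 km/s

Semi-major axis of the transfer orbit: a_t = (1.600×10^5 + 1.350×10^6)/2 = 7.550×10^5 km.
On the circular orbit at r = 1.600×10^5 km, v_c = √(μ/r) = 28.140 km/s.
Transfer-orbit speed at the same r (vis-viva, a = a_t): v_t = √[μ(2/r − 1/a_t)] = 37.629 km/s.
Δv₁ = |v_t − v_c| = |37.629 − 28.140| = 9.489 km/s.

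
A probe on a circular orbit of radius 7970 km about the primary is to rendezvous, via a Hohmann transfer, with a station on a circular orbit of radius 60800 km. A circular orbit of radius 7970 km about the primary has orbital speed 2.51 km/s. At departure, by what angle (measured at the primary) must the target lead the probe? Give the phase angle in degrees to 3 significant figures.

φ = 103°

From the circular-orbit relation v² = μ/r at r = 7970 km: μ = v²r = (2.51)² × 7970 = 50211.8 km³/s².
Semi-major axis of the transfer orbit: a_t = (7970 + 60800)/2 = 34385 km.
The half-period of the transfer ellipse is t = π√(a_t³/μ) = 89390 s.
Target angular speed ω₂ = √(μ/r₂³) = 1.495×10^-5 rad/s.
Angle swept by the target during transfer: ω₂·t = 1.336 rad = 76.55°.
The probe traverses 180° on the transfer ellipse, so the target must lead by 180° − 76.55° = 103°.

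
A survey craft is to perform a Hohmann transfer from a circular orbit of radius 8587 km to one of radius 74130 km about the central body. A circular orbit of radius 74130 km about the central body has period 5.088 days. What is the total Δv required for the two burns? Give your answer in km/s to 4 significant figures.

From Kepler's third law T² = 4π²r³/μ at r = 74130 km, T = 5.088 days = 5.088 × 86400 s = 4.396032×10^5 s: μ = 4π²r³/T² = 83218.5 km³/s².
Transfer-ellipse semi-major axis a_t = (r₁ + r₂)/2 = (8587 + 74130)/2 = 41358.5 km.
Circular speed at r₁: v₁ = √(μ/r₁) = √(83218.5/8587) = 3.1131 km/s.
On the transfer ellipse at r₁, v² = μ(2/r − 1/a) gives v_p = √[μ(2/r₁ − 1/a_t)] = 4.1678 km/s.
First burn Δv₁ = |v_p − v₁| = 1.0547 km/s.
At r₂, v₂ = √(μ/r₂) = 1.05953 km/s.
Transfer-orbit speed at r₂: v_a = √[μ(2/r₂ − 1/a_t)] = 0.482782 km/s.
Second burn Δv₂ = |v₂ − v_a| = 0.57675 km/s.
Total Δv = Δv₁ + Δv₂ = 1.631 km/s.

Δv = 1.631 km/s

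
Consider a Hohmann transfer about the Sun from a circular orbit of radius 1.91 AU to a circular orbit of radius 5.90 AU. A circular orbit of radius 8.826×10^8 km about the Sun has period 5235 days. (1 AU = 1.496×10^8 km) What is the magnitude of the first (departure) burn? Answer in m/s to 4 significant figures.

Δv₁ = 4938 m/s

From Kepler's third law T² = 4π²r³/μ at r = 8.826×10^8 km, T = 5235 days = 5235 × 86400 s = 4.52304×10^8 s: μ = 4π²r³/T² = 1.32675×10^11 km³/s².
In km: r₁ = 1.91 × 1.496×10^8 = 2.85736×10^8 km; r₂ = 5.90 × 1.496×10^8 = 8.8264×10^8 km.
Semi-major axis of the transfer orbit: a_t = (2.85736×10^8 + 8.8264×10^8)/2 = 5.84188×10^8 km.
On the circular orbit at r = 2.85736×10^8 km, v_c = √(μ/r) = 21.5483 km/s.
Vis-viva on the transfer ellipse at r = 2.85736×10^8 km gives v_t = √[μ(2/r − 1/a_t)] = 26.4867 km/s.
Δv₁ = |v_t − v_c| = |26.4867 − 21.5483| = 4.938 km/s.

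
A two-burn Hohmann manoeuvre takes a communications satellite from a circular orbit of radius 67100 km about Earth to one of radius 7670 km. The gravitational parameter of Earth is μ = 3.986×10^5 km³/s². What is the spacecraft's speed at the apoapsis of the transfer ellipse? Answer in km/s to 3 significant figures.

v = 1.10 km/s

Semi-major axis of the transfer orbit: a_t = (67100 + 7670)/2 = 37385 km.
The apoapsis of the transfer ellipse is at r = 67100 km.
Applying v² = μ(2/r − 1/a_t): v = 1.104 km/s.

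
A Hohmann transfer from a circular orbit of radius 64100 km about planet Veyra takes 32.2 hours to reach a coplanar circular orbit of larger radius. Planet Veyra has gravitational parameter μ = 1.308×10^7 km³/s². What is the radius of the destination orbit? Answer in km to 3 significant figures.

Transfer time t = 32.2 hours = 1.1592×10^5 s, and t = π√(a_t³/μ).
So a_t = (μ t²/π²)^(1/3) = (1.308×10^7 × (1.1592×10^5)² / π²)^(1/3) = 2.6114×10^5 km.
Since a_t = (r₁ + r₂)/2, r₂ = 2a_t − r₁ = 2×2.6114×10^5 − 64100 = 4.5818×10^5 km.

r₂ = 4.58×10^5 km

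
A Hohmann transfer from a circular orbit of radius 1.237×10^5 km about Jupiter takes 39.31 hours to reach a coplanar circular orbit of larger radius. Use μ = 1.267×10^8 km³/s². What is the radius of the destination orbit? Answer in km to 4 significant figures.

r₂ = 1.148×10^6 km

Transfer time t = 39.31 hours = 1.41516×10^5 s, and t = π√(a_t³/μ).
So a_t = (μ t²/π²)^(1/3) = (1.267×10^8 × (1.41516×10^5)² / π²)^(1/3) = 6.3586×10^5 km.
Since a_t = (r₁ + r₂)/2, r₂ = 2a_t − r₁ = 2×6.3586×10^5 − 1.237×10^5 = 1.14802×10^6 km.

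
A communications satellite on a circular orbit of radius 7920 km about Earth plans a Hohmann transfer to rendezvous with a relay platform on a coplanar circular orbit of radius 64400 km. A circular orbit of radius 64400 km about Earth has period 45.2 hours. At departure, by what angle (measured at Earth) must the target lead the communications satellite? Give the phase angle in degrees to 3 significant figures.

From Kepler's third law T² = 4π²r³/μ at r = 64400 km, T = 45.2 hours = 45.2 × 3600 s = 1.6272×10^5 s: μ = 4π²r³/T² = 3.98231×10^5 km³/s².
Transfer-ellipse semi-major axis a_t = (r₁ + r₂)/2 = (7920 + 64400)/2 = 36160 km.
Transfer time t = π√(a_t³/μ) = 34231 s.
The target's mean motion on its circular orbit is ω₂ = √(μ/r₂³) = 3.8613×10^-5 rad/s.
Angle swept by the target during transfer: ω₂·t = 1.3218 rad = 75.73°.
Arrival is 180° from departure on the ellipse, so φ = 180° − 75.73° = 104°.

φ = 104°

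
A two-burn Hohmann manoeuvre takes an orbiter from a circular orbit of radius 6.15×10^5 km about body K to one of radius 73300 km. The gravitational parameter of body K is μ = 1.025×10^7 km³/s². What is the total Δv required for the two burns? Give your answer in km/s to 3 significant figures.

Δv = 6.18 km/s

The Hohmann ellipse has a_t = (r₁ + r₂)/2 = 3.4415×10^5 km.
Circular speed at r₁: v₁ = √(μ/r₁) = √(1.025×10^7/6.150×10^5) = 4.082 km/s.
On the transfer ellipse at r₁, v² = μ(2/r − 1/a) gives v_a = √[μ(2/r₁ − 1/a_t)] = 1.884 km/s.
First burn Δv₁ = |v_a − v₁| = 2.198 km/s.
Circular speed at r₂: v₂ = √(μ/r₂) = 11.825 km/s.
Transfer-orbit speed at r₂: v_p = √[μ(2/r₂ − 1/a_t)] = 15.808 km/s.
Second burn Δv₂ = |v₂ − v_p| = 3.983 km/s.
Total Δv = Δv₁ + Δv₂ = 6.181 km/s.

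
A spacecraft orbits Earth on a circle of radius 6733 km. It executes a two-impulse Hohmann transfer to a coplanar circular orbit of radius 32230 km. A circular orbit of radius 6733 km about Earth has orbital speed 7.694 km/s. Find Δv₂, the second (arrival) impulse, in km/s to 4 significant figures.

From the circular-orbit relation v² = μ/r at r = 6733 km: μ = v²r = (7.694)² × 6733 = 3.98578×10^5 km³/s².
Transfer-ellipse semi-major axis a_t = (r₁ + r₂)/2 = (6733 + 32230)/2 = 19481.5 km.
On the circular orbit at r = 32230 km, v_c = √(μ/r) = 3.5166 km/s.
Vis-viva on the transfer ellipse at r = 32230 km gives v_t = √[μ(2/r − 1/a_t)] = 2.0674 km/s.
Δv₂ = |v_t − v_c| = |2.0674 − 3.5166| = 1.449 km/s.

Δv₂ = 1.449 km/s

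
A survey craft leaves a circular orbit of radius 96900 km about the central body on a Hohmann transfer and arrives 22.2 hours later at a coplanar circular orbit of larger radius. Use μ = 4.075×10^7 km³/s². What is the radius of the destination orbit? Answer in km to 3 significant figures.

Transfer time t = 22.2 hours = 79920 s, and t = π√(a_t³/μ).
So a_t = (μ t²/π²)^(1/3) = (4.075×10^7 × (79920)² / π²)^(1/3) = 2.9765×10^5 km.
Since a_t = (r₁ + r₂)/2, r₂ = 2a_t − r₁ = 2×2.9765×10^5 − 96900 = 4.984×10^5 km.

r₂ = 4.98×10^5 km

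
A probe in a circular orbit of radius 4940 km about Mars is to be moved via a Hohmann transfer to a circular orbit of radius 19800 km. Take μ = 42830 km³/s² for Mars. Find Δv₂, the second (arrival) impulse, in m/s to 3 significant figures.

Transfer-ellipse semi-major axis a_t = (r₁ + r₂)/2 = (4940 + 19800)/2 = 12370 km.
Circular speed at r = 19800 km: v_c = √(μ/r) = 1.47076 km/s.
Vis-viva on the transfer ellipse at r = 19800 km gives v_t = √[μ(2/r − 1/a_t)] = 0.929437 km/s.
Δv₂ = |v_t − v_c| = |0.929437 − 1.47076| = 0.5413 km/s.

Δv₂ = 541 m/s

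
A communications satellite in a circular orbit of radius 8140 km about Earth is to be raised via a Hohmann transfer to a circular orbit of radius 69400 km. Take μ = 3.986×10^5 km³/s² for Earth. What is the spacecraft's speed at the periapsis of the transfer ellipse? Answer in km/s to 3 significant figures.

v = 9.36 km/s

Transfer-ellipse semi-major axis a_t = (r₁ + r₂)/2 = (8140 + 69400)/2 = 38770 km.
The periapsis of the transfer ellipse is at r = 8140 km.
From the vis-viva equation, v = √[μ(2/r − 1/a_t)] = 9.362 km/s.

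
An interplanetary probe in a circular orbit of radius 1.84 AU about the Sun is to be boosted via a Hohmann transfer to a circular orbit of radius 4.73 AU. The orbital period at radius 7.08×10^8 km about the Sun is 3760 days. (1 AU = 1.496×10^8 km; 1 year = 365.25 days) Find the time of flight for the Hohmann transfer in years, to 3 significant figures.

t = 2.98 years

From Kepler's third law T² = 4π²r³/μ at r = 7.08×10^8 km, T = 3760 days = 3760 × 86400 s = 3.24864×10^8 s: μ = 4π²r³/T² = 1.32757×10^11 km³/s².
In km: r₁ = 1.84 × 1.496×10^8 = 2.75264×10^8 km; r₂ = 4.73 × 1.496×10^8 = 7.07608×10^8 km.
Transfer-ellipse semi-major axis a_t = (r₁ + r₂)/2 = (2.75264×10^8 + 7.07608×10^8)/2 = 4.91436×10^8 km.
By Kepler's third law the transfer-orbit period is T = 2π√(a_t³/μ), so t = T/2 = 9.393×10^7 s.
Converting: 9.393×10^7 s ÷ 3.15576×10^7 s/year (365.25 × 86400) = 2.98 years.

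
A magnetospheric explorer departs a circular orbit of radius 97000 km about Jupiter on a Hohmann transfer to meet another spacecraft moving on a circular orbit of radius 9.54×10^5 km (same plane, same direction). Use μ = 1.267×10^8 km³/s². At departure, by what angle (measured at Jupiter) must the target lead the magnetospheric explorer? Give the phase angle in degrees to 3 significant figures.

φ = 106°

The Hohmann ellipse has a_t = (r₁ + r₂)/2 = 5.255×10^5 km.
Transfer time t = π√(a_t³/μ) = 1.06321×10^5 s.
Target angular speed ω₂ = √(μ/r₂³) = 1.20800×10^-5 rad/s.
Angle swept by the target during transfer: ω₂·t = 1.2844 rad = 73.59°.
The magnetospheric explorer traverses 180° on the transfer ellipse, so the target must lead by 180° − 73.59° = 106°.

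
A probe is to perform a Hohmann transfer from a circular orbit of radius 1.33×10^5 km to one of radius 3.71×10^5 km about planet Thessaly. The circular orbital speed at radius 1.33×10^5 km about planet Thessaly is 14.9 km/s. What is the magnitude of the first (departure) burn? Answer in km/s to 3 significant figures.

From the circular-orbit relation v² = μ/r at r = 1.33×10^5 km: μ = v²r = (14.9)² × 1.33×10^5 = 2.95273×10^7 km³/s².
Transfer-ellipse semi-major axis a_t = (r₁ + r₂)/2 = (1.330×10^5 + 3.710×10^5)/2 = 2.520×10^5 km.
On the circular orbit at r = 1.330×10^5 km, v_c = √(μ/r) = 14.900 km/s.
Vis-viva on the transfer ellipse at r = 1.330×10^5 km gives v_t = √[μ(2/r − 1/a_t)] = 18.079 km/s.
Δv₁ = |v_t − v_c| = |18.079 − 14.900| = 3.179 km/s.

Δv₁ = 3.18 km/s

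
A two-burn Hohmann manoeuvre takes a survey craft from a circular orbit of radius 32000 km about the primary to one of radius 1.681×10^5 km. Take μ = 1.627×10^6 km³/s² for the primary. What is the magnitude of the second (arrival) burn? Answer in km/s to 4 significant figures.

Δv₂ = 1.352 km/s

Semi-major axis of the transfer orbit: a_t = (32000 + 1.681×10^5)/2 = 1.0005×10^5 km.
Circular speed at r = 1.681×10^5 km: v_c = √(μ/r) = 3.111 km/s.
Vis-viva on the transfer ellipse at r = 1.681×10^5 km gives v_t = √[μ(2/r − 1/a_t)] = 1.759 km/s.
Δv₂ = |v_t − v_c| = |1.759 − 3.111| = 1.352 km/s.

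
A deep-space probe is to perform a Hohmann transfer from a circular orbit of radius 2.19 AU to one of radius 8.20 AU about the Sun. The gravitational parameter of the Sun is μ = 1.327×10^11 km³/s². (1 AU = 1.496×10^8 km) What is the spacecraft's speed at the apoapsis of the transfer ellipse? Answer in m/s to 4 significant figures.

In km: r₁ = 2.19 × 1.496×10^8 = 3.27624×10^8 km; r₂ = 8.20 × 1.496×10^8 = 1.22672×10^9 km.
Transfer-ellipse semi-major axis a_t = (r₁ + r₂)/2 = (3.27624×10^8 + 1.22672×10^9)/2 = 7.77172×10^8 km.
At apoapsis, r = 1.22672×10^9 km.
Vis-viva: v = √[μ(2/r − 1/a_t)] = √[1.327×10^11 × (2/1.22672×10^9 − 1/7.77172×10^8)] = 6.753 km/s.

v = 6753 m/s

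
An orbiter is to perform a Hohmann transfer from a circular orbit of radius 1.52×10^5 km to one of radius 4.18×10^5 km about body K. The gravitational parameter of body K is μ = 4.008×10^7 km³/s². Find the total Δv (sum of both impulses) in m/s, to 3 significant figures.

The Hohmann ellipse has a_t = (r₁ + r₂)/2 = 2.850×10^5 km.
Circular speed at r₁: v₁ = √(μ/r₁) = √(4.008×10^7/1.520×10^5) = 16.2384 km/s.
Transfer-orbit speed at r₁ (vis-viva equation): v_p = √[μ(2/r₁ − 1/a_t)] = 19.6656 km/s.
First burn Δv₁ = |v_p − v₁| = 3.427 km/s.
At r₂, v₂ = √(μ/r₂) = 9.792 km/s.
Transfer-orbit speed at r₂: v_a = √[μ(2/r₂ − 1/a_t)] = 7.151 km/s.
Second burn Δv₂ = |v₂ − v_a| = 2.641 km/s.
Total Δv = Δv₁ + Δv₂ = 6.068 km/s.

Δv = 6070 m/s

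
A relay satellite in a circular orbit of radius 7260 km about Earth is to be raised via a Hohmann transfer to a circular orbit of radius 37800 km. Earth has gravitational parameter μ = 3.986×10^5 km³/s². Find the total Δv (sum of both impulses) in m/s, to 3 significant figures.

Transfer-ellipse semi-major axis a_t = (r₁ + r₂)/2 = (7260 + 37800)/2 = 22530 km.
Circular speed at r₁: v₁ = √(μ/r₁) = √(3.986×10^5/7260) = 7.410 km/s.
On the transfer ellipse at r₁, vis-viva equation gives v_p = √[μ(2/r₁ − 1/a_t)] = 9.598 km/s.
First burn Δv₁ = |v_p − v₁| = 2.188 km/s.
Circular speed at r₂: v₂ = √(μ/r₂) = 3.247 km/s.
Transfer-orbit speed at r₂: v_a = √[μ(2/r₂ − 1/a_t)] = 1.843 km/s.
Second burn Δv₂ = |v₂ − v_a| = 1.404 km/s.
Total Δv = Δv₁ + Δv₂ = 3.592 km/s.

Δv = 3590 m/s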